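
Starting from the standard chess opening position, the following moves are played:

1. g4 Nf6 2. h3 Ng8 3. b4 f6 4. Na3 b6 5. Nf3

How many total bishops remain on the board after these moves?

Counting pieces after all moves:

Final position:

  a b c d e f g h
  ─────────────────
8│♜ ♞ ♝ ♛ ♚ ♝ ♞ ♜│8
7│♟ · ♟ ♟ ♟ · ♟ ♟│7
6│· ♟ · · · ♟ · ·│6
5│· · · · · · · ·│5
4│· ♙ · · · · ♙ ·│4
3│♘ · · · · ♘ · ♙│3
2│♙ · ♙ ♙ ♙ ♙ · ·│2
1│♖ · ♗ ♕ ♔ ♗ · ♖│1
  ─────────────────
  a b c d e f g h


4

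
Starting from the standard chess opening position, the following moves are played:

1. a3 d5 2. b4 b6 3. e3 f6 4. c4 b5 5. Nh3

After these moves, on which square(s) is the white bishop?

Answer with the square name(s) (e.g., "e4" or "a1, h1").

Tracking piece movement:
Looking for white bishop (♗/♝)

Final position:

  a b c d e f g h
  ─────────────────
8│♜ ♞ ♝ ♛ ♚ ♝ ♞ ♜│8
7│♟ · ♟ · ♟ · ♟ ♟│7
6│· · · · · ♟ · ·│6
5│· ♟ · ♟ · · · ·│5
4│· ♙ ♙ · · · · ·│4
3│♙ · · · ♙ · · ♘│3
2│· · · ♙ · ♙ ♙ ♙│2
1│♖ ♘ ♗ ♕ ♔ ♗ · ♖│1
  ─────────────────
  a b c d e f g h


c1, f1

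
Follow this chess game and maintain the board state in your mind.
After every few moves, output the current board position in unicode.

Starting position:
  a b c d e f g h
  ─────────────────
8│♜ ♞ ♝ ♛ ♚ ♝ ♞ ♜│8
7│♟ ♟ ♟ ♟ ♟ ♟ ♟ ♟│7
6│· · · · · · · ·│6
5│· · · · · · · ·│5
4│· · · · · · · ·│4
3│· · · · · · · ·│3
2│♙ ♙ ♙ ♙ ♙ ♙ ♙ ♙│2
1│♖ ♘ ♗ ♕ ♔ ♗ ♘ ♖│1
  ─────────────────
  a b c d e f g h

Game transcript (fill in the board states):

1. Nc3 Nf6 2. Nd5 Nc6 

  a b c d e f g h
  ─────────────────
8│♜ · ♝ ♛ ♚ ♝ · ♜│8
7│♟ ♟ ♟ ♟ ♟ ♟ ♟ ♟│7
6│· · ♞ · · ♞ · ·│6
5│· · · ♘ · · · ·│5
4│· · · · · · · ·│4
3│· · · · · · · ·│3
2│♙ ♙ ♙ ♙ ♙ ♙ ♙ ♙│2
1│♖ · ♗ ♕ ♔ ♗ ♘ ♖│1
  ─────────────────
  a b c d e f g h

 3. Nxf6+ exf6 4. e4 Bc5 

  a b c d e f g h
  ─────────────────
8│♜ · ♝ ♛ ♚ · · ♜│8
7│♟ ♟ ♟ ♟ · ♟ ♟ ♟│7
6│· · ♞ · · ♟ · ·│6
5│· · ♝ · · · · ·│5
4│· · · · ♙ · · ·│4
3│· · · · · · · ·│3
2│♙ ♙ ♙ ♙ · ♙ ♙ ♙│2
1│♖ · ♗ ♕ ♔ ♗ ♘ ♖│1
  ─────────────────
  a b c d e f g h

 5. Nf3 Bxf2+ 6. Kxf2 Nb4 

  a b c d e f g h
  ─────────────────
8│♜ · ♝ ♛ ♚ · · ♜│8
7│♟ ♟ ♟ ♟ · ♟ ♟ ♟│7
6│· · · · · ♟ · ·│6
5│· · · · · · · ·│5
4│· ♞ · · ♙ · · ·│4
3│· · · · · ♘ · ·│3
2│♙ ♙ ♙ ♙ · ♔ ♙ ♙│2
1│♖ · ♗ ♕ · ♗ · ♖│1
  ─────────────────
  a b c d e f g h

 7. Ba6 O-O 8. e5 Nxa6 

  a b c d e f g h
  ─────────────────
8│♜ · ♝ ♛ · ♜ ♚ ·│8
7│♟ ♟ ♟ ♟ · ♟ ♟ ♟│7
6│♞ · · · · ♟ · ·│6
5│· · · · ♙ · · ·│5
4│· · · · · · · ·│4
3│· · · · · ♘ · ·│3
2│♙ ♙ ♙ ♙ · ♔ ♙ ♙│2
1│♖ · ♗ ♕ · · · ♖│1
  ─────────────────
  a b c d e f g h

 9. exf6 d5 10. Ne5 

  a b c d e f g h
  ─────────────────
8│♜ · ♝ ♛ · ♜ ♚ ·│8
7│♟ ♟ ♟ · · ♟ ♟ ♟│7
6│♞ · · · · ♙ · ·│6
5│· · · ♟ ♘ · · ·│5
4│· · · · · · · ·│4
3│· · · · · · · ·│3
2│♙ ♙ ♙ ♙ · ♔ ♙ ♙│2
1│♖ · ♗ ♕ · · · ♖│1
  ─────────────────
  a b c d e f g h


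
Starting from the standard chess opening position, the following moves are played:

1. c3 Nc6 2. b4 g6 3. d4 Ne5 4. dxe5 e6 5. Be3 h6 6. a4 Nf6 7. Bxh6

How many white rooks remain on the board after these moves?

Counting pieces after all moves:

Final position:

  a b c d e f g h
  ─────────────────
8│♜ · ♝ ♛ ♚ ♝ · ♜│8
7│♟ ♟ ♟ ♟ · ♟ · ·│7
6│· · · · ♟ ♞ ♟ ♗│6
5│· · · · ♙ · · ·│5
4│♙ ♙ · · · · · ·│4
3│· · ♙ · · · · ·│3
2│· · · · ♙ ♙ ♙ ♙│2
1│♖ ♘ · ♕ ♔ ♗ ♘ ♖│1
  ─────────────────
  a b c d e f g h


2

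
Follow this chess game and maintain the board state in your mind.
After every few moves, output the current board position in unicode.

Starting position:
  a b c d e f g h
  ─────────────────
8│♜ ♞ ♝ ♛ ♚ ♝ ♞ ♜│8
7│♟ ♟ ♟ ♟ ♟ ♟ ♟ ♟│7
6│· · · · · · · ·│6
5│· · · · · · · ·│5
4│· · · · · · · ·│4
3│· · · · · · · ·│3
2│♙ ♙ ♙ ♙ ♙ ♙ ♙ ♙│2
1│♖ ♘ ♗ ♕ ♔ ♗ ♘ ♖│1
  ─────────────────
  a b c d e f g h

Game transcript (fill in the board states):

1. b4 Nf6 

  a b c d e f g h
  ─────────────────
8│♜ ♞ ♝ ♛ ♚ ♝ · ♜│8
7│♟ ♟ ♟ ♟ ♟ ♟ ♟ ♟│7
6│· · · · · ♞ · ·│6
5│· · · · · · · ·│5
4│· ♙ · · · · · ·│4
3│· · · · · · · ·│3
2│♙ · ♙ ♙ ♙ ♙ ♙ ♙│2
1│♖ ♘ ♗ ♕ ♔ ♗ ♘ ♖│1
  ─────────────────
  a b c d e f g h

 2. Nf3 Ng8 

  a b c d e f g h
  ─────────────────
8│♜ ♞ ♝ ♛ ♚ ♝ ♞ ♜│8
7│♟ ♟ ♟ ♟ ♟ ♟ ♟ ♟│7
6│· · · · · · · ·│6
5│· · · · · · · ·│5
4│· ♙ · · · · · ·│4
3│· · · · · ♘ · ·│3
2│♙ · ♙ ♙ ♙ ♙ ♙ ♙│2
1│♖ ♘ ♗ ♕ ♔ ♗ · ♖│1
  ─────────────────
  a b c d e f g h

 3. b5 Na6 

  a b c d e f g h
  ─────────────────
8│♜ · ♝ ♛ ♚ ♝ ♞ ♜│8
7│♟ ♟ ♟ ♟ ♟ ♟ ♟ ♟│7
6│♞ · · · · · · ·│6
5│· ♙ · · · · · ·│5
4│· · · · · · · ·│4
3│· · · · · ♘ · ·│3
2│♙ · ♙ ♙ ♙ ♙ ♙ ♙│2
1│♖ ♘ ♗ ♕ ♔ ♗ · ♖│1
  ─────────────────
  a b c d e f g h

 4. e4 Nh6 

  a b c d e f g h
  ─────────────────
8│♜ · ♝ ♛ ♚ ♝ · ♜│8
7│♟ ♟ ♟ ♟ ♟ ♟ ♟ ♟│7
6│♞ · · · · · · ♞│6
5│· ♙ · · · · · ·│5
4│· · · · ♙ · · ·│4
3│· · · · · ♘ · ·│3
2│♙ · ♙ ♙ · ♙ ♙ ♙│2
1│♖ ♘ ♗ ♕ ♔ ♗ · ♖│1
  ─────────────────
  a b c d e f g h

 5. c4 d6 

  a b c d e f g h
  ─────────────────
8│♜ · ♝ ♛ ♚ ♝ · ♜│8
7│♟ ♟ ♟ · ♟ ♟ ♟ ♟│7
6│♞ · · ♟ · · · ♞│6
5│· ♙ · · · · · ·│5
4│· · ♙ · ♙ · · ·│4
3│· · · · · ♘ · ·│3
2│♙ · · ♙ · ♙ ♙ ♙│2
1│♖ ♘ ♗ ♕ ♔ ♗ · ♖│1
  ─────────────────
  a b c d e f g h



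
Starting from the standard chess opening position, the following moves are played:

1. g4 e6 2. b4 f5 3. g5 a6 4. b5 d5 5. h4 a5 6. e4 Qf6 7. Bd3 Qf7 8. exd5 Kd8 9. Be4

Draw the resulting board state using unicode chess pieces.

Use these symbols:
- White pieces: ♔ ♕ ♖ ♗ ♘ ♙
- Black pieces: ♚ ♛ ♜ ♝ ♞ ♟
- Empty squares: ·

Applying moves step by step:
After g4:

♜ ♞ ♝ ♛ ♚ ♝ ♞ ♜
♟ ♟ ♟ ♟ ♟ ♟ ♟ ♟
· · · · · · · ·
· · · · · · · ·
· · · · · · ♙ ·
· · · · · · · ·
♙ ♙ ♙ ♙ ♙ ♙ · ♙
♖ ♘ ♗ ♕ ♔ ♗ ♘ ♖


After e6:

♜ ♞ ♝ ♛ ♚ ♝ ♞ ♜
♟ ♟ ♟ ♟ · ♟ ♟ ♟
· · · · ♟ · · ·
· · · · · · · ·
· · · · · · ♙ ·
· · · · · · · ·
♙ ♙ ♙ ♙ ♙ ♙ · ♙
♖ ♘ ♗ ♕ ♔ ♗ ♘ ♖


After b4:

♜ ♞ ♝ ♛ ♚ ♝ ♞ ♜
♟ ♟ ♟ ♟ · ♟ ♟ ♟
· · · · ♟ · · ·
· · · · · · · ·
· ♙ · · · · ♙ ·
· · · · · · · ·
♙ · ♙ ♙ ♙ ♙ · ♙
♖ ♘ ♗ ♕ ♔ ♗ ♘ ♖


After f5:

♜ ♞ ♝ ♛ ♚ ♝ ♞ ♜
♟ ♟ ♟ ♟ · · ♟ ♟
· · · · ♟ · · ·
· · · · · ♟ · ·
· ♙ · · · · ♙ ·
· · · · · · · ·
♙ · ♙ ♙ ♙ ♙ · ♙
♖ ♘ ♗ ♕ ♔ ♗ ♘ ♖


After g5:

♜ ♞ ♝ ♛ ♚ ♝ ♞ ♜
♟ ♟ ♟ ♟ · · ♟ ♟
· · · · ♟ · · ·
· · · · · ♟ ♙ ·
· ♙ · · · · · ·
· · · · · · · ·
♙ · ♙ ♙ ♙ ♙ · ♙
♖ ♘ ♗ ♕ ♔ ♗ ♘ ♖


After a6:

♜ ♞ ♝ ♛ ♚ ♝ ♞ ♜
· ♟ ♟ ♟ · · ♟ ♟
♟ · · · ♟ · · ·
· · · · · ♟ ♙ ·
· ♙ · · · · · ·
· · · · · · · ·
♙ · ♙ ♙ ♙ ♙ · ♙
♖ ♘ ♗ ♕ ♔ ♗ ♘ ♖


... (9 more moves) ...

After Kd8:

♜ ♞ ♝ ♚ · ♝ ♞ ♜
· ♟ ♟ · · ♛ ♟ ♟
· · · · ♟ · · ·
♟ ♙ · ♙ · ♟ ♙ ·
· · · · · · · ♙
· · · ♗ · · · ·
♙ · ♙ ♙ · ♙ · ·
♖ ♘ ♗ ♕ ♔ · ♘ ♖


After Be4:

♜ ♞ ♝ ♚ · ♝ ♞ ♜
· ♟ ♟ · · ♛ ♟ ♟
· · · · ♟ · · ·
♟ ♙ · ♙ · ♟ ♙ ·
· · · · ♗ · · ♙
· · · · · · · ·
♙ · ♙ ♙ · ♙ · ·
♖ ♘ ♗ ♕ ♔ · ♘ ♖



  a b c d e f g h
  ─────────────────
8│♜ ♞ ♝ ♚ · ♝ ♞ ♜│8
7│· ♟ ♟ · · ♛ ♟ ♟│7
6│· · · · ♟ · · ·│6
5│♟ ♙ · ♙ · ♟ ♙ ·│5
4│· · · · ♗ · · ♙│4
3│· · · · · · · ·│3
2│♙ · ♙ ♙ · ♙ · ·│2
1│♖ ♘ ♗ ♕ ♔ · ♘ ♖│1
  ─────────────────
  a b c d e f g h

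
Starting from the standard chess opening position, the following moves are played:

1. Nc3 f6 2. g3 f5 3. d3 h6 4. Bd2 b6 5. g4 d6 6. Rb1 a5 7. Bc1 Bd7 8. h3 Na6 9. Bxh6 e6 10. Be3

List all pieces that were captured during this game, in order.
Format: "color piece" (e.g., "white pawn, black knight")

Tracking captures:
  Bxh6: captured black pawn

black pawn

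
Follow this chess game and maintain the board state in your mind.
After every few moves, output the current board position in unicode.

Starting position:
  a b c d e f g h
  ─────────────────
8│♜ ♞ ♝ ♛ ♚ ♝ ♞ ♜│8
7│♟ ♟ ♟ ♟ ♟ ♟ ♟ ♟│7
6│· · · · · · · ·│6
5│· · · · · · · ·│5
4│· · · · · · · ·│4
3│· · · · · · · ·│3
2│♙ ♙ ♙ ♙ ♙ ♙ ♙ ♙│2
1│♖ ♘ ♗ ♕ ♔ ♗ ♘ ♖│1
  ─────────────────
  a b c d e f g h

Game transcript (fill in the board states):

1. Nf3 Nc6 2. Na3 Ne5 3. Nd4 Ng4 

  a b c d e f g h
  ─────────────────
8│♜ · ♝ ♛ ♚ ♝ ♞ ♜│8
7│♟ ♟ ♟ ♟ ♟ ♟ ♟ ♟│7
6│· · · · · · · ·│6
5│· · · · · · · ·│5
4│· · · ♘ · · ♞ ·│4
3│♘ · · · · · · ·│3
2│♙ ♙ ♙ ♙ ♙ ♙ ♙ ♙│2
1│♖ · ♗ ♕ ♔ ♗ · ♖│1
  ─────────────────
  a b c d e f g h

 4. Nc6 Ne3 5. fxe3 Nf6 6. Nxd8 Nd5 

  a b c d e f g h
  ─────────────────
8│♜ · ♝ ♘ ♚ ♝ · ♜│8
7│♟ ♟ ♟ ♟ ♟ ♟ ♟ ♟│7
6│· · · · · · · ·│6
5│· · · ♞ · · · ·│5
4│· · · · · · · ·│4
3│♘ · · · ♙ · · ·│3
2│♙ ♙ ♙ ♙ ♙ · ♙ ♙│2
1│♖ · ♗ ♕ ♔ ♗ · ♖│1
  ─────────────────
  a b c d e f g h

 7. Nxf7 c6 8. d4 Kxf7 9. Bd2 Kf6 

  a b c d e f g h
  ─────────────────
8│♜ · ♝ · · ♝ · ♜│8
7│♟ ♟ · ♟ ♟ · ♟ ♟│7
6│· · ♟ · · ♚ · ·│6
5│· · · ♞ · · · ·│5
4│· · · ♙ · · · ·│4
3│♘ · · · ♙ · · ·│3
2│♙ ♙ ♙ ♗ ♙ · ♙ ♙│2
1│♖ · · ♕ ♔ ♗ · ♖│1
  ─────────────────
  a b c d e f g h

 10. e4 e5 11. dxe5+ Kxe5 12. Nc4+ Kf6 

  a b c d e f g h
  ─────────────────
8│♜ · ♝ · · ♝ · ♜│8
7│♟ ♟ · ♟ · · ♟ ♟│7
6│· · ♟ · · ♚ · ·│6
5│· · · ♞ · · · ·│5
4│· · ♘ · ♙ · · ·│4
3│· · · · · · · ·│3
2│♙ ♙ ♙ ♗ ♙ · ♙ ♙│2
1│♖ · · ♕ ♔ ♗ · ♖│1
  ─────────────────
  a b c d e f g h

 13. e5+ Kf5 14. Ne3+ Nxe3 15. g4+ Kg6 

  a b c d e f g h
  ─────────────────
8│♜ · ♝ · · ♝ · ♜│8
7│♟ ♟ · ♟ · · ♟ ♟│7
6│· · ♟ · · · ♚ ·│6
5│· · · · ♙ · · ·│5
4│· · · · · · ♙ ·│4
3│· · · · ♞ · · ·│3
2│♙ ♙ ♙ ♗ ♙ · · ♙│2
1│♖ · · ♕ ♔ ♗ · ♖│1
  ─────────────────
  a b c d e f g h



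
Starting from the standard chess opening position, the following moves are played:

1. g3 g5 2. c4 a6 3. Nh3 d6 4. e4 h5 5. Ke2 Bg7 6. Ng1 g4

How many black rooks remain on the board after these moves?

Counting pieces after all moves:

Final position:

  a b c d e f g h
  ─────────────────
8│♜ ♞ ♝ ♛ ♚ · ♞ ♜│8
7│· ♟ ♟ · ♟ ♟ ♝ ·│7
6│♟ · · ♟ · · · ·│6
5│· · · · · · · ♟│5
4│· · ♙ · ♙ · ♟ ·│4
3│· · · · · · ♙ ·│3
2│♙ ♙ · ♙ ♔ ♙ · ♙│2
1│♖ ♘ ♗ ♕ · ♗ ♘ ♖│1
  ─────────────────
  a b c d e f g h


2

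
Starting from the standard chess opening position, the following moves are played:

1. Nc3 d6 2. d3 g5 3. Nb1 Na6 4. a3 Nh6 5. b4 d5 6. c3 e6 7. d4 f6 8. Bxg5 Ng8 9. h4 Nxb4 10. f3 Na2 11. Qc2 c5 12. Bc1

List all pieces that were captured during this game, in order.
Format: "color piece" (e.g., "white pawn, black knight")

Tracking captures:
  Bxg5: captured black pawn
  Nxb4: captured white pawn

black pawn, white pawn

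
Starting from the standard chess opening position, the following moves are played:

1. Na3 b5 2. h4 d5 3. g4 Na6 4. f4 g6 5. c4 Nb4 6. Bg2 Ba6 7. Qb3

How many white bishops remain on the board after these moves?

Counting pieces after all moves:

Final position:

  a b c d e f g h
  ─────────────────
8│♜ · · ♛ ♚ ♝ ♞ ♜│8
7│♟ · ♟ · ♟ ♟ · ♟│7
6│♝ · · · · · ♟ ·│6
5│· ♟ · ♟ · · · ·│5
4│· ♞ ♙ · · ♙ ♙ ♙│4
3│♘ ♕ · · · · · ·│3
2│♙ ♙ · ♙ ♙ · ♗ ·│2
1│♖ · ♗ · ♔ · ♘ ♖│1
  ─────────────────
  a b c d e f g h


2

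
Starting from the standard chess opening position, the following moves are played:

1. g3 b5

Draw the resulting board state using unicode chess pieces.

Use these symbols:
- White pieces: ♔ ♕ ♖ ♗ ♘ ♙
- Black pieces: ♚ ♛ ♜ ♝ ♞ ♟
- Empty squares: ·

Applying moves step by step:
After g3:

♜ ♞ ♝ ♛ ♚ ♝ ♞ ♜
♟ ♟ ♟ ♟ ♟ ♟ ♟ ♟
· · · · · · · ·
· · · · · · · ·
· · · · · · · ·
· · · · · · ♙ ·
♙ ♙ ♙ ♙ ♙ ♙ · ♙
♖ ♘ ♗ ♕ ♔ ♗ ♘ ♖


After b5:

♜ ♞ ♝ ♛ ♚ ♝ ♞ ♜
♟ · ♟ ♟ ♟ ♟ ♟ ♟
· · · · · · · ·
· ♟ · · · · · ·
· · · · · · · ·
· · · · · · ♙ ·
♙ ♙ ♙ ♙ ♙ ♙ · ♙
♖ ♘ ♗ ♕ ♔ ♗ ♘ ♖



  a b c d e f g h
  ─────────────────
8│♜ ♞ ♝ ♛ ♚ ♝ ♞ ♜│8
7│♟ · ♟ ♟ ♟ ♟ ♟ ♟│7
6│· · · · · · · ·│6
5│· ♟ · · · · · ·│5
4│· · · · · · · ·│4
3│· · · · · · ♙ ·│3
2│♙ ♙ ♙ ♙ ♙ ♙ · ♙│2
1│♖ ♘ ♗ ♕ ♔ ♗ ♘ ♖│1
  ─────────────────
  a b c d e f g h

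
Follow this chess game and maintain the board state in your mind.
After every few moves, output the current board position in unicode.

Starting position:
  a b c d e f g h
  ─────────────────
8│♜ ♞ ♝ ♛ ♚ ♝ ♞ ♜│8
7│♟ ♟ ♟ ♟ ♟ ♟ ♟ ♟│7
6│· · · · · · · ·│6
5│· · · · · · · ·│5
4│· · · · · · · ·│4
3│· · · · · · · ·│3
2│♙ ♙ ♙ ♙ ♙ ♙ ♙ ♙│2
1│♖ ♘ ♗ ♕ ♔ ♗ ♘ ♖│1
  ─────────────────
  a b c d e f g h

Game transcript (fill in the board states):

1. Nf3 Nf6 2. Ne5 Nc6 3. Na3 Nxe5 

  a b c d e f g h
  ─────────────────
8│♜ · ♝ ♛ ♚ ♝ · ♜│8
7│♟ ♟ ♟ ♟ ♟ ♟ ♟ ♟│7
6│· · · · · ♞ · ·│6
5│· · · · ♞ · · ·│5
4│· · · · · · · ·│4
3│♘ · · · · · · ·│3
2│♙ ♙ ♙ ♙ ♙ ♙ ♙ ♙│2
1│♖ · ♗ ♕ ♔ ♗ · ♖│1
  ─────────────────
  a b c d e f g h

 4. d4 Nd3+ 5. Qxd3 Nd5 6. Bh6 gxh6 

  a b c d e f g h
  ─────────────────
8│♜ · ♝ ♛ ♚ ♝ · ♜│8
7│♟ ♟ ♟ ♟ ♟ ♟ · ♟│7
6│· · · · · · · ♟│6
5│· · · ♞ · · · ·│5
4│· · · ♙ · · · ·│4
3│♘ · · ♕ · · · ·│3
2│♙ ♙ ♙ · ♙ ♙ ♙ ♙│2
1│♖ · · · ♔ ♗ · ♖│1
  ─────────────────
  a b c d e f g h

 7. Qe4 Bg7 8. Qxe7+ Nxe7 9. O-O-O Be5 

  a b c d e f g h
  ─────────────────
8│♜ · ♝ ♛ ♚ · · ♜│8
7│♟ ♟ ♟ ♟ ♞ ♟ · ♟│7
6│· · · · · · · ♟│6
5│· · · · ♝ · · ·│5
4│· · · ♙ · · · ·│4
3│♘ · · · · · · ·│3
2│♙ ♙ ♙ · ♙ ♙ ♙ ♙│2
1│· · ♔ ♖ · ♗ · ♖│1
  ─────────────────
  a b c d e f g h

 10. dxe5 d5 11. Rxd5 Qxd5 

  a b c d e f g h
  ─────────────────
8│♜ · ♝ · ♚ · · ♜│8
7│♟ ♟ ♟ · ♞ ♟ · ♟│7
6│· · · · · · · ♟│6
5│· · · ♛ ♙ · · ·│5
4│· · · · · · · ·│4
3│♘ · · · · · · ·│3
2│♙ ♙ ♙ · ♙ ♙ ♙ ♙│2
1│· · ♔ · · ♗ · ♖│1
  ─────────────────
  a b c d e f g h


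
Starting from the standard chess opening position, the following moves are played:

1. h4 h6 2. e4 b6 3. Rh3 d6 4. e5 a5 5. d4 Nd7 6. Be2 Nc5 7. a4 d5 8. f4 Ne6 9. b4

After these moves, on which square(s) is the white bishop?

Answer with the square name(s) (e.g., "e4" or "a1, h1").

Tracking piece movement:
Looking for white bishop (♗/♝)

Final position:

  a b c d e f g h
  ─────────────────
8│♜ · ♝ ♛ ♚ ♝ ♞ ♜│8
7│· · ♟ · ♟ ♟ ♟ ·│7
6│· ♟ · · ♞ · · ♟│6
5│♟ · · ♟ ♙ · · ·│5
4│♙ ♙ · ♙ · ♙ · ♙│4
3│· · · · · · · ♖│3
2│· · ♙ · ♗ · ♙ ·│2
1│♖ ♘ ♗ ♕ ♔ · ♘ ·│1
  ─────────────────
  a b c d e f g h


c1, e2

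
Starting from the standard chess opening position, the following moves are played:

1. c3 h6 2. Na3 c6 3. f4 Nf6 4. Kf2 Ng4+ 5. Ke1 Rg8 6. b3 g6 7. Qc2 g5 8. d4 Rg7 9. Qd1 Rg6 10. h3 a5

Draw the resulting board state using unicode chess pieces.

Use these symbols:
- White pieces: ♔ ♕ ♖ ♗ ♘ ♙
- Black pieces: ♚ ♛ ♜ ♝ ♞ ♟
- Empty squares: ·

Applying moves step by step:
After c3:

♜ ♞ ♝ ♛ ♚ ♝ ♞ ♜
♟ ♟ ♟ ♟ ♟ ♟ ♟ ♟
· · · · · · · ·
· · · · · · · ·
· · · · · · · ·
· · ♙ · · · · ·
♙ ♙ · ♙ ♙ ♙ ♙ ♙
♖ ♘ ♗ ♕ ♔ ♗ ♘ ♖


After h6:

♜ ♞ ♝ ♛ ♚ ♝ ♞ ♜
♟ ♟ ♟ ♟ ♟ ♟ ♟ ·
· · · · · · · ♟
· · · · · · · ·
· · · · · · · ·
· · ♙ · · · · ·
♙ ♙ · ♙ ♙ ♙ ♙ ♙
♖ ♘ ♗ ♕ ♔ ♗ ♘ ♖


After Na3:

♜ ♞ ♝ ♛ ♚ ♝ ♞ ♜
♟ ♟ ♟ ♟ ♟ ♟ ♟ ·
· · · · · · · ♟
· · · · · · · ·
· · · · · · · ·
♘ · ♙ · · · · ·
♙ ♙ · ♙ ♙ ♙ ♙ ♙
♖ · ♗ ♕ ♔ ♗ ♘ ♖


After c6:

♜ ♞ ♝ ♛ ♚ ♝ ♞ ♜
♟ ♟ · ♟ ♟ ♟ ♟ ·
· · ♟ · · · · ♟
· · · · · · · ·
· · · · · · · ·
♘ · ♙ · · · · ·
♙ ♙ · ♙ ♙ ♙ ♙ ♙
♖ · ♗ ♕ ♔ ♗ ♘ ♖


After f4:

♜ ♞ ♝ ♛ ♚ ♝ ♞ ♜
♟ ♟ · ♟ ♟ ♟ ♟ ·
· · ♟ · · · · ♟
· · · · · · · ·
· · · · · ♙ · ·
♘ · ♙ · · · · ·
♙ ♙ · ♙ ♙ · ♙ ♙
♖ · ♗ ♕ ♔ ♗ ♘ ♖


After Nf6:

♜ ♞ ♝ ♛ ♚ ♝ · ♜
♟ ♟ · ♟ ♟ ♟ ♟ ·
· · ♟ · · ♞ · ♟
· · · · · · · ·
· · · · · ♙ · ·
♘ · ♙ · · · · ·
♙ ♙ · ♙ ♙ · ♙ ♙
♖ · ♗ ♕ ♔ ♗ ♘ ♖


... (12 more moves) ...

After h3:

♜ ♞ ♝ ♛ ♚ ♝ · ·
♟ ♟ · ♟ ♟ ♟ · ·
· · ♟ · · · ♜ ♟
· · · · · · ♟ ·
· · · ♙ · ♙ ♞ ·
♘ ♙ ♙ · · · · ♙
♙ · · · ♙ · ♙ ·
♖ · ♗ ♕ ♔ ♗ ♘ ♖


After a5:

♜ ♞ ♝ ♛ ♚ ♝ · ·
· ♟ · ♟ ♟ ♟ · ·
· · ♟ · · · ♜ ♟
♟ · · · · · ♟ ·
· · · ♙ · ♙ ♞ ·
♘ ♙ ♙ · · · · ♙
♙ · · · ♙ · ♙ ·
♖ · ♗ ♕ ♔ ♗ ♘ ♖



  a b c d e f g h
  ─────────────────
8│♜ ♞ ♝ ♛ ♚ ♝ · ·│8
7│· ♟ · ♟ ♟ ♟ · ·│7
6│· · ♟ · · · ♜ ♟│6
5│♟ · · · · · ♟ ·│5
4│· · · ♙ · ♙ ♞ ·│4
3│♘ ♙ ♙ · · · · ♙│3
2│♙ · · · ♙ · ♙ ·│2
1│♖ · ♗ ♕ ♔ ♗ ♘ ♖│1
  ─────────────────
  a b c d e f g h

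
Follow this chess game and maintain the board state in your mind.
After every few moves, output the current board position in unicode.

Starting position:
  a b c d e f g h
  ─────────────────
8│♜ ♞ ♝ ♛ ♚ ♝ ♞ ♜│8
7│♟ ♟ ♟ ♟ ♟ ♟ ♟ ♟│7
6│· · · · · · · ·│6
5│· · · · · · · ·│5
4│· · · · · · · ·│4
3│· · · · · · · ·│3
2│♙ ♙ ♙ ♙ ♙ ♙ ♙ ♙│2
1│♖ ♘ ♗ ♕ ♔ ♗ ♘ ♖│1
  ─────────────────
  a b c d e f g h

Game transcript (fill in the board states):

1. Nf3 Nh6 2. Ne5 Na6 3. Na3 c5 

  a b c d e f g h
  ─────────────────
8│♜ · ♝ ♛ ♚ ♝ · ♜│8
7│♟ ♟ · ♟ ♟ ♟ ♟ ♟│7
6│♞ · · · · · · ♞│6
5│· · ♟ · ♘ · · ·│5
4│· · · · · · · ·│4
3│♘ · · · · · · ·│3
2│♙ ♙ ♙ ♙ ♙ ♙ ♙ ♙│2
1│♖ · ♗ ♕ ♔ ♗ · ♖│1
  ─────────────────
  a b c d e f g h

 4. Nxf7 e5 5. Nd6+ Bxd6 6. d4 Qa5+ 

  a b c d e f g h
  ─────────────────
8│♜ · ♝ · ♚ · · ♜│8
7│♟ ♟ · ♟ · · ♟ ♟│7
6│♞ · · ♝ · · · ♞│6
5│♛ · ♟ · ♟ · · ·│5
4│· · · ♙ · · · ·│4
3│♘ · · · · · · ·│3
2│♙ ♙ ♙ · ♙ ♙ ♙ ♙│2
1│♖ · ♗ ♕ ♔ ♗ · ♖│1
  ─────────────────
  a b c d e f g h

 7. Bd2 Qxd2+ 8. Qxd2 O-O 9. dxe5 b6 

  a b c d e f g h
  ─────────────────
8│♜ · ♝ · · ♜ ♚ ·│8
7│♟ · · ♟ · · ♟ ♟│7
6│♞ ♟ · ♝ · · · ♞│6
5│· · ♟ · ♙ · · ·│5
4│· · · · · · · ·│4
3│♘ · · · · · · ·│3
2│♙ ♙ ♙ ♕ ♙ ♙ ♙ ♙│2
1│♖ · · · ♔ ♗ · ♖│1
  ─────────────────
  a b c d e f g h

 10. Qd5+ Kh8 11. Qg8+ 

  a b c d e f g h
  ─────────────────
8│♜ · ♝ · · ♜ ♕ ♚│8
7│♟ · · ♟ · · ♟ ♟│7
6│♞ ♟ · ♝ · · · ♞│6
5│· · ♟ · ♙ · · ·│5
4│· · · · · · · ·│4
3│♘ · · · · · · ·│3
2│♙ ♙ ♙ · ♙ ♙ ♙ ♙│2
1│♖ · · · ♔ ♗ · ♖│1
  ─────────────────
  a b c d e f g h


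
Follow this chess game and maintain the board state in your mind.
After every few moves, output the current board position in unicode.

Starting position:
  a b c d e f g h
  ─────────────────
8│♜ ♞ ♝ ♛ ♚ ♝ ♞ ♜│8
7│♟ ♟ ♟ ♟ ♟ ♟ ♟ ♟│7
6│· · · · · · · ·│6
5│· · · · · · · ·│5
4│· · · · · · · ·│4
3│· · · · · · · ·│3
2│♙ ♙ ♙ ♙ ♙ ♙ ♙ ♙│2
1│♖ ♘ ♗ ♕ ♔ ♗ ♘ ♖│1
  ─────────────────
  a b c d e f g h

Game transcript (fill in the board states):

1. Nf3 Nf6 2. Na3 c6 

  a b c d e f g h
  ─────────────────
8│♜ ♞ ♝ ♛ ♚ ♝ · ♜│8
7│♟ ♟ · ♟ ♟ ♟ ♟ ♟│7
6│· · ♟ · · ♞ · ·│6
5│· · · · · · · ·│5
4│· · · · · · · ·│4
3│♘ · · · · ♘ · ·│3
2│♙ ♙ ♙ ♙ ♙ ♙ ♙ ♙│2
1│♖ · ♗ ♕ ♔ ♗ · ♖│1
  ─────────────────
  a b c d e f g h

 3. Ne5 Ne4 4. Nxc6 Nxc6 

  a b c d e f g h
  ─────────────────
8│♜ · ♝ ♛ ♚ ♝ · ♜│8
7│♟ ♟ · ♟ ♟ ♟ ♟ ♟│7
6│· · ♞ · · · · ·│6
5│· · · · · · · ·│5
4│· · · · ♞ · · ·│4
3│♘ · · · · · · ·│3
2│♙ ♙ ♙ ♙ ♙ ♙ ♙ ♙│2
1│♖ · ♗ ♕ ♔ ♗ · ♖│1
  ─────────────────
  a b c d e f g h

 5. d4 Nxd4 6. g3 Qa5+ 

  a b c d e f g h
  ─────────────────
8│♜ · ♝ · ♚ ♝ · ♜│8
7│♟ ♟ · ♟ ♟ ♟ ♟ ♟│7
6│· · · · · · · ·│6
5│♛ · · · · · · ·│5
4│· · · ♞ ♞ · · ·│4
3│♘ · · · · · ♙ ·│3
2│♙ ♙ ♙ · ♙ ♙ · ♙│2
1│♖ · ♗ ♕ ♔ ♗ · ♖│1
  ─────────────────
  a b c d e f g h

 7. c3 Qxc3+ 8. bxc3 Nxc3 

  a b c d e f g h
  ─────────────────
8│♜ · ♝ · ♚ ♝ · ♜│8
7│♟ ♟ · ♟ ♟ ♟ ♟ ♟│7
6│· · · · · · · ·│6
5│· · · · · · · ·│5
4│· · · ♞ · · · ·│4
3│♘ · ♞ · · · ♙ ·│3
2│♙ · · · ♙ ♙ · ♙│2
1│♖ · ♗ ♕ ♔ ♗ · ♖│1
  ─────────────────
  a b c d e f g h

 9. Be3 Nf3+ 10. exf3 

  a b c d e f g h
  ─────────────────
8│♜ · ♝ · ♚ ♝ · ♜│8
7│♟ ♟ · ♟ ♟ ♟ ♟ ♟│7
6│· · · · · · · ·│6
5│· · · · · · · ·│5
4│· · · · · · · ·│4
3│♘ · ♞ · ♗ ♙ ♙ ·│3
2│♙ · · · · ♙ · ♙│2
1│♖ · · ♕ ♔ ♗ · ♖│1
  ─────────────────
  a b c d e f g h


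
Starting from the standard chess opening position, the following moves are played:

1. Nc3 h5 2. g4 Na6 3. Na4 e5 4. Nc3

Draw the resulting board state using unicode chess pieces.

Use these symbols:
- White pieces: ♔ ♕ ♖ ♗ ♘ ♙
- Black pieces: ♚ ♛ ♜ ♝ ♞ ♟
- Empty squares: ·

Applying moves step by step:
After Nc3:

♜ ♞ ♝ ♛ ♚ ♝ ♞ ♜
♟ ♟ ♟ ♟ ♟ ♟ ♟ ♟
· · · · · · · ·
· · · · · · · ·
· · · · · · · ·
· · ♘ · · · · ·
♙ ♙ ♙ ♙ ♙ ♙ ♙ ♙
♖ · ♗ ♕ ♔ ♗ ♘ ♖


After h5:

♜ ♞ ♝ ♛ ♚ ♝ ♞ ♜
♟ ♟ ♟ ♟ ♟ ♟ ♟ ·
· · · · · · · ·
· · · · · · · ♟
· · · · · · · ·
· · ♘ · · · · ·
♙ ♙ ♙ ♙ ♙ ♙ ♙ ♙
♖ · ♗ ♕ ♔ ♗ ♘ ♖


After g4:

♜ ♞ ♝ ♛ ♚ ♝ ♞ ♜
♟ ♟ ♟ ♟ ♟ ♟ ♟ ·
· · · · · · · ·
· · · · · · · ♟
· · · · · · ♙ ·
· · ♘ · · · · ·
♙ ♙ ♙ ♙ ♙ ♙ · ♙
♖ · ♗ ♕ ♔ ♗ ♘ ♖


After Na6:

♜ · ♝ ♛ ♚ ♝ ♞ ♜
♟ ♟ ♟ ♟ ♟ ♟ ♟ ·
♞ · · · · · · ·
· · · · · · · ♟
· · · · · · ♙ ·
· · ♘ · · · · ·
♙ ♙ ♙ ♙ ♙ ♙ · ♙
♖ · ♗ ♕ ♔ ♗ ♘ ♖


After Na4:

♜ · ♝ ♛ ♚ ♝ ♞ ♜
♟ ♟ ♟ ♟ ♟ ♟ ♟ ·
♞ · · · · · · ·
· · · · · · · ♟
♘ · · · · · ♙ ·
· · · · · · · ·
♙ ♙ ♙ ♙ ♙ ♙ · ♙
♖ · ♗ ♕ ♔ ♗ ♘ ♖


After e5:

♜ · ♝ ♛ ♚ ♝ ♞ ♜
♟ ♟ ♟ ♟ · ♟ ♟ ·
♞ · · · · · · ·
· · · · ♟ · · ♟
♘ · · · · · ♙ ·
· · · · · · · ·
♙ ♙ ♙ ♙ ♙ ♙ · ♙
♖ · ♗ ♕ ♔ ♗ ♘ ♖


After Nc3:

♜ · ♝ ♛ ♚ ♝ ♞ ♜
♟ ♟ ♟ ♟ · ♟ ♟ ·
♞ · · · · · · ·
· · · · ♟ · · ♟
· · · · · · ♙ ·
· · ♘ · · · · ·
♙ ♙ ♙ ♙ ♙ ♙ · ♙
♖ · ♗ ♕ ♔ ♗ ♘ ♖



  a b c d e f g h
  ─────────────────
8│♜ · ♝ ♛ ♚ ♝ ♞ ♜│8
7│♟ ♟ ♟ ♟ · ♟ ♟ ·│7
6│♞ · · · · · · ·│6
5│· · · · ♟ · · ♟│5
4│· · · · · · ♙ ·│4
3│· · ♘ · · · · ·│3
2│♙ ♙ ♙ ♙ ♙ ♙ · ♙│2
1│♖ · ♗ ♕ ♔ ♗ ♘ ♖│1
  ─────────────────
  a b c d e f g h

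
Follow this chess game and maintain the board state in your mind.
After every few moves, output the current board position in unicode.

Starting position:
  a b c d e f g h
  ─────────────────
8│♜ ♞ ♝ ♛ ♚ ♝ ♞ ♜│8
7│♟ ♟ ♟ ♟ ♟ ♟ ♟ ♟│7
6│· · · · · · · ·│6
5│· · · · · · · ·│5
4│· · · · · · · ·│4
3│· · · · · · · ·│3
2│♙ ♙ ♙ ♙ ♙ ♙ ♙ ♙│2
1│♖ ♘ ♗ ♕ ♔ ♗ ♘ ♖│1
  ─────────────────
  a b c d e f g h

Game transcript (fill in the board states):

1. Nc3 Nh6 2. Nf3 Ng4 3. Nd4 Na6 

  a b c d e f g h
  ─────────────────
8│♜ · ♝ ♛ ♚ ♝ · ♜│8
7│♟ ♟ ♟ ♟ ♟ ♟ ♟ ♟│7
6│♞ · · · · · · ·│6
5│· · · · · · · ·│5
4│· · · ♘ · · ♞ ·│4
3│· · ♘ · · · · ·│3
2│♙ ♙ ♙ ♙ ♙ ♙ ♙ ♙│2
1│♖ · ♗ ♕ ♔ ♗ · ♖│1
  ─────────────────
  a b c d e f g h

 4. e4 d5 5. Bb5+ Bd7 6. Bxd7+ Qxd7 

  a b c d e f g h
  ─────────────────
8│♜ · · · ♚ ♝ · ♜│8
7│♟ ♟ ♟ ♛ ♟ ♟ ♟ ♟│7
6│♞ · · · · · · ·│6
5│· · · ♟ · · · ·│5
4│· · · ♘ ♙ · ♞ ·│4
3│· · ♘ · · · · ·│3
2│♙ ♙ ♙ ♙ · ♙ ♙ ♙│2
1│♖ · ♗ ♕ ♔ · · ♖│1
  ─────────────────
  a b c d e f g h

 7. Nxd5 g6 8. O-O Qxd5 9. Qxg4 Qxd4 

  a b c d e f g h
  ─────────────────
8│♜ · · · ♚ ♝ · ♜│8
7│♟ ♟ ♟ · ♟ ♟ · ♟│7
6│♞ · · · · · ♟ ·│6
5│· · · · · · · ·│5
4│· · · ♛ ♙ · ♕ ·│4
3│· · · · · · · ·│3
2│♙ ♙ ♙ ♙ · ♙ ♙ ♙│2
1│♖ · ♗ · · ♖ ♔ ·│1
  ─────────────────
  a b c d e f g h

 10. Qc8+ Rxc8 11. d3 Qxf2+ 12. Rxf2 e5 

  a b c d e f g h
  ─────────────────
8│· · ♜ · ♚ ♝ · ♜│8
7│♟ ♟ ♟ · · ♟ · ♟│7
6│♞ · · · · · ♟ ·│6
5│· · · · ♟ · · ·│5
4│· · · · ♙ · · ·│4
3│· · · ♙ · · · ·│3
2│♙ ♙ ♙ · · ♖ ♙ ♙│2
1│♖ · ♗ · · · ♔ ·│1
  ─────────────────
  a b c d e f g h

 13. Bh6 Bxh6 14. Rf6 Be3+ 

  a b c d e f g h
  ─────────────────
8│· · ♜ · ♚ · · ♜│8
7│♟ ♟ ♟ · · ♟ · ♟│7
6│♞ · · · · ♖ ♟ ·│6
5│· · · · ♟ · · ·│5
4│· · · · ♙ · · ·│4
3│· · · ♙ ♝ · · ·│3
2│♙ ♙ ♙ · · · ♙ ♙│2
1│♖ · · · · · ♔ ·│1
  ─────────────────
  a b c d e f g h


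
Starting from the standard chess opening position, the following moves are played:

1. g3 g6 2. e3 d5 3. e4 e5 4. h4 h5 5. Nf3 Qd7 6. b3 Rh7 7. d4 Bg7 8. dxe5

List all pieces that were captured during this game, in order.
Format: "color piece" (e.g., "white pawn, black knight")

Tracking captures:
  dxe5: captured black pawn

black pawn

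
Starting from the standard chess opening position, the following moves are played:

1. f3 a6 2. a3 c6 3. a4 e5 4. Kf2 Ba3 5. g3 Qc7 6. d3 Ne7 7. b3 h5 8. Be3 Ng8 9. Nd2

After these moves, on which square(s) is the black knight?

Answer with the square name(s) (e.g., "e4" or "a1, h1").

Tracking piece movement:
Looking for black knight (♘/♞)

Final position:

  a b c d e f g h
  ─────────────────
8│♜ ♞ ♝ · ♚ · ♞ ♜│8
7│· ♟ ♛ ♟ · ♟ ♟ ·│7
6│♟ · ♟ · · · · ·│6
5│· · · · ♟ · · ♟│5
4│♙ · · · · · · ·│4
3│♝ ♙ · ♙ ♗ ♙ ♙ ·│3
2│· · ♙ ♘ ♙ ♔ · ♙│2
1│♖ · · ♕ · ♗ ♘ ♖│1
  ─────────────────
  a b c d e f g h


b8, g8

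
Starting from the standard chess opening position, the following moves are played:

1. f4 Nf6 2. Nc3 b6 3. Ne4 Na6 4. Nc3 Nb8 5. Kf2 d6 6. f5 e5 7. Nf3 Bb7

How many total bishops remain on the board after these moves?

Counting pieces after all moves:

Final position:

  a b c d e f g h
  ─────────────────
8│♜ ♞ · ♛ ♚ ♝ · ♜│8
7│♟ ♝ ♟ · · ♟ ♟ ♟│7
6│· ♟ · ♟ · ♞ · ·│6
5│· · · · ♟ ♙ · ·│5
4│· · · · · · · ·│4
3│· · ♘ · · ♘ · ·│3
2│♙ ♙ ♙ ♙ ♙ ♔ ♙ ♙│2
1│♖ · ♗ ♕ · ♗ · ♖│1
  ─────────────────
  a b c d e f g h


4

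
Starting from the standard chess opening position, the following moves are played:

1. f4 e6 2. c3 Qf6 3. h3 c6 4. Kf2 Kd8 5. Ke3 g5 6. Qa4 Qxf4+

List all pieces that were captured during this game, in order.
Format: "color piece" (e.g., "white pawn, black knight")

Tracking captures:
  Qxf4+: captured white pawn

white pawn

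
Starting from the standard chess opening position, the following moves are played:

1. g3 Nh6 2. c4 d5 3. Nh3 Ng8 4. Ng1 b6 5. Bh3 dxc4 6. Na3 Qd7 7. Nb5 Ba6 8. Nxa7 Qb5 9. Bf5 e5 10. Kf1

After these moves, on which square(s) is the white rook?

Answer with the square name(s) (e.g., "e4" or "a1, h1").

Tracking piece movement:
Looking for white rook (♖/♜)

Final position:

  a b c d e f g h
  ─────────────────
8│♜ ♞ · · ♚ ♝ ♞ ♜│8
7│♘ · ♟ · · ♟ ♟ ♟│7
6│♝ ♟ · · · · · ·│6
5│· ♛ · · ♟ ♗ · ·│5
4│· · ♟ · · · · ·│4
3│· · · · · · ♙ ·│3
2│♙ ♙ · ♙ ♙ ♙ · ♙│2
1│♖ · ♗ ♕ · ♔ ♘ ♖│1
  ─────────────────
  a b c d e f g h


a1, h1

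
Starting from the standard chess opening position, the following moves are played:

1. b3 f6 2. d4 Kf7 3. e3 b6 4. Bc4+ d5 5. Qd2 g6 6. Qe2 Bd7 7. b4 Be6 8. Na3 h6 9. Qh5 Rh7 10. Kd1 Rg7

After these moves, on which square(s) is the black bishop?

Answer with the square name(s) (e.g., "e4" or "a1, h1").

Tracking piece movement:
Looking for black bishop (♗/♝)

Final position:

  a b c d e f g h
  ─────────────────
8│♜ ♞ · ♛ · ♝ ♞ ·│8
7│♟ · ♟ · ♟ ♚ ♜ ·│7
6│· ♟ · · ♝ ♟ ♟ ♟│6
5│· · · ♟ · · · ♕│5
4│· ♙ ♗ ♙ · · · ·│4
3│♘ · · · ♙ · · ·│3
2│♙ · ♙ · · ♙ ♙ ♙│2
1│♖ · ♗ ♔ · · ♘ ♖│1
  ─────────────────
  a b c d e f g h


e6, f8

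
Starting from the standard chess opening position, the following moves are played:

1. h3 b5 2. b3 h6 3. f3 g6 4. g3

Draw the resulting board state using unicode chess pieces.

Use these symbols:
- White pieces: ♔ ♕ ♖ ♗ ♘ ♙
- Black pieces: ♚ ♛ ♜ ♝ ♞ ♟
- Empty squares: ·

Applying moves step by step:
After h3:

♜ ♞ ♝ ♛ ♚ ♝ ♞ ♜
♟ ♟ ♟ ♟ ♟ ♟ ♟ ♟
· · · · · · · ·
· · · · · · · ·
· · · · · · · ·
· · · · · · · ♙
♙ ♙ ♙ ♙ ♙ ♙ ♙ ·
♖ ♘ ♗ ♕ ♔ ♗ ♘ ♖


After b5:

♜ ♞ ♝ ♛ ♚ ♝ ♞ ♜
♟ · ♟ ♟ ♟ ♟ ♟ ♟
· · · · · · · ·
· ♟ · · · · · ·
· · · · · · · ·
· · · · · · · ♙
♙ ♙ ♙ ♙ ♙ ♙ ♙ ·
♖ ♘ ♗ ♕ ♔ ♗ ♘ ♖


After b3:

♜ ♞ ♝ ♛ ♚ ♝ ♞ ♜
♟ · ♟ ♟ ♟ ♟ ♟ ♟
· · · · · · · ·
· ♟ · · · · · ·
· · · · · · · ·
· ♙ · · · · · ♙
♙ · ♙ ♙ ♙ ♙ ♙ ·
♖ ♘ ♗ ♕ ♔ ♗ ♘ ♖


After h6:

♜ ♞ ♝ ♛ ♚ ♝ ♞ ♜
♟ · ♟ ♟ ♟ ♟ ♟ ·
· · · · · · · ♟
· ♟ · · · · · ·
· · · · · · · ·
· ♙ · · · · · ♙
♙ · ♙ ♙ ♙ ♙ ♙ ·
♖ ♘ ♗ ♕ ♔ ♗ ♘ ♖


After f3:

♜ ♞ ♝ ♛ ♚ ♝ ♞ ♜
♟ · ♟ ♟ ♟ ♟ ♟ ·
· · · · · · · ♟
· ♟ · · · · · ·
· · · · · · · ·
· ♙ · · · ♙ · ♙
♙ · ♙ ♙ ♙ · ♙ ·
♖ ♘ ♗ ♕ ♔ ♗ ♘ ♖


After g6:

♜ ♞ ♝ ♛ ♚ ♝ ♞ ♜
♟ · ♟ ♟ ♟ ♟ · ·
· · · · · · ♟ ♟
· ♟ · · · · · ·
· · · · · · · ·
· ♙ · · · ♙ · ♙
♙ · ♙ ♙ ♙ · ♙ ·
♖ ♘ ♗ ♕ ♔ ♗ ♘ ♖


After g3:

♜ ♞ ♝ ♛ ♚ ♝ ♞ ♜
♟ · ♟ ♟ ♟ ♟ · ·
· · · · · · ♟ ♟
· ♟ · · · · · ·
· · · · · · · ·
· ♙ · · · ♙ ♙ ♙
♙ · ♙ ♙ ♙ · · ·
♖ ♘ ♗ ♕ ♔ ♗ ♘ ♖



  a b c d e f g h
  ─────────────────
8│♜ ♞ ♝ ♛ ♚ ♝ ♞ ♜│8
7│♟ · ♟ ♟ ♟ ♟ · ·│7
6│· · · · · · ♟ ♟│6
5│· ♟ · · · · · ·│5
4│· · · · · · · ·│4
3│· ♙ · · · ♙ ♙ ♙│3
2│♙ · ♙ ♙ ♙ · · ·│2
1│♖ ♘ ♗ ♕ ♔ ♗ ♘ ♖│1
  ─────────────────
  a b c d e f g h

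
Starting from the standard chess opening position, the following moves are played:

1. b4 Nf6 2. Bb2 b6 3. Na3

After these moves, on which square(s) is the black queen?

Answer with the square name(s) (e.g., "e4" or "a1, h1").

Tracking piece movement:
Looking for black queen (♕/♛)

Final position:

  a b c d e f g h
  ─────────────────
8│♜ ♞ ♝ ♛ ♚ ♝ · ♜│8
7│♟ · ♟ ♟ ♟ ♟ ♟ ♟│7
6│· ♟ · · · ♞ · ·│6
5│· · · · · · · ·│5
4│· ♙ · · · · · ·│4
3│♘ · · · · · · ·│3
2│♙ ♗ ♙ ♙ ♙ ♙ ♙ ♙│2
1│♖ · · ♕ ♔ ♗ ♘ ♖│1
  ─────────────────
  a b c d e f g h


d8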